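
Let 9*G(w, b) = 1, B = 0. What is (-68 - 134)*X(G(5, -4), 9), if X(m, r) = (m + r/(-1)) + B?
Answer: 16160/9 ≈ 1795.6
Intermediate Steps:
G(w, b) = 1/9 (G(w, b) = (1/9)*1 = 1/9)
X(m, r) = m - r (X(m, r) = (m + r/(-1)) + 0 = (m + r*(-1)) + 0 = (m - r) + 0 = m - r)
(-68 - 134)*X(G(5, -4), 9) = (-68 - 134)*(1/9 - 1*9) = -202*(1/9 - 9) = -202*(-80/9) = 16160/9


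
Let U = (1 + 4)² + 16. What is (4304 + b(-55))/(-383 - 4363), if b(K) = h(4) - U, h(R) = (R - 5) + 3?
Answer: -4265/4746 ≈ -0.89865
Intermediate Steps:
h(R) = -2 + R (h(R) = (-5 + R) + 3 = -2 + R)
U = 41 (U = 5² + 16 = 25 + 16 = 41)
b(K) = -39 (b(K) = (-2 + 4) - 1*41 = 2 - 41 = -39)
(4304 + b(-55))/(-383 - 4363) = (4304 - 39)/(-383 - 4363) = 4265/(-4746) = 4265*(-1/4746) = -4265/4746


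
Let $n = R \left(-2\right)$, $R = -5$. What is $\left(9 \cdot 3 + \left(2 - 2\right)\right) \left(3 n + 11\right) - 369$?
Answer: $738$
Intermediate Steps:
$n = 10$ ($n = \left(-5\right) \left(-2\right) = 10$)
$\left(9 \cdot 3 + \left(2 - 2\right)\right) \left(3 n + 11\right) - 369 = \left(9 \cdot 3 + \left(2 - 2\right)\right) \left(3 \cdot 10 + 11\right) - 369 = \left(27 + \left(2 - 2\right)\right) \left(30 + 11\right) - 369 = \left(27 + 0\right) 41 - 369 = 27 \cdot 41 - 369 = 1107 - 369 = 738$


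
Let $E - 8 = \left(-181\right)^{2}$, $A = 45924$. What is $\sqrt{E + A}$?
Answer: $\sqrt{78693} \approx 280.52$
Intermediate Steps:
$E = 32769$ ($E = 8 + \left(-181\right)^{2} = 8 + 32761 = 32769$)
$\sqrt{E + A} = \sqrt{32769 + 45924} = \sqrt{78693}$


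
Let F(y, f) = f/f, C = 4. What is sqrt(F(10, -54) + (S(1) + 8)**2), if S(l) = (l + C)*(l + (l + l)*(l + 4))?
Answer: sqrt(3970) ≈ 63.008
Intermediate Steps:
F(y, f) = 1
S(l) = (4 + l)*(l + 2*l*(4 + l)) (S(l) = (l + 4)*(l + (l + l)*(l + 4)) = (4 + l)*(l + (2*l)*(4 + l)) = (4 + l)*(l + 2*l*(4 + l)))
sqrt(F(10, -54) + (S(1) + 8)**2) = sqrt(1 + (1*(36 + 2*1**2 + 17*1) + 8)**2) = sqrt(1 + (1*(36 + 2*1 + 17) + 8)**2) = sqrt(1 + (1*(36 + 2 + 17) + 8)**2) = sqrt(1 + (1*55 + 8)**2) = sqrt(1 + (55 + 8)**2) = sqrt(1 + 63**2) = sqrt(1 + 3969) = sqrt(3970)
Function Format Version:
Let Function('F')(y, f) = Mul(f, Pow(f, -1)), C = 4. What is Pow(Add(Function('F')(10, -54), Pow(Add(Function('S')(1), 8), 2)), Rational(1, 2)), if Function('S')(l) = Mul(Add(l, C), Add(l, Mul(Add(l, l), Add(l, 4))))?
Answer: Pow(3970, Rational(1, 2)) ≈ 63.008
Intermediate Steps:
Function('F')(y, f) = 1
Function('S')(l) = Mul(Add(4, l), Add(l, Mul(2, l, Add(4, l)))) (Function('S')(l) = Mul(Add(l, 4), Add(l, Mul(Add(l, l), Add(l, 4)))) = Mul(Add(4, l), Add(l, Mul(Mul(2, l), Add(4, l)))) = Mul(Add(4, l), Add(l, Mul(2, l, Add(4, l)))))
Pow(Add(Function('F')(10, -54), Pow(Add(Function('S')(1), 8), 2)), Rational(1, 2)) = Pow(Add(1, Pow(Add(Mul(1, Add(36, Mul(2, Pow(1, 2)), Mul(17, 1))), 8), 2)), Rational(1, 2)) = Pow(Add(1, Pow(Add(Mul(1, Add(36, Mul(2, 1), 17)), 8), 2)), Rational(1, 2)) = Pow(Add(1, Pow(Add(Mul(1, Add(36, 2, 17)), 8), 2)), Rational(1, 2)) = Pow(Add(1, Pow(Add(Mul(1, 55), 8), 2)), Rational(1, 2)) = Pow(Add(1, Pow(Add(55, 8), 2)), Rational(1, 2)) = Pow(Add(1, Pow(63, 2)), Rational(1, 2)) = Pow(Add(1, 3969), Rational(1, 2)) = Pow(3970, Rational(1, 2))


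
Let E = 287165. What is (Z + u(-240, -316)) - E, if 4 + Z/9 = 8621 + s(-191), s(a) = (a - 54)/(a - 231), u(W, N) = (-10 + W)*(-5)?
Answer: -87926559/422 ≈ -2.0836e+5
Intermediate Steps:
u(W, N) = 50 - 5*W
s(a) = (-54 + a)/(-231 + a)
Z = 32729571/422 (Z = -36 + 9*(8621 + (-54 - 191)/(-231 - 191)) = -36 + 9*(8621 - 245/(-422)) = -36 + 9*(8621 - 1/422*(-245)) = -36 + 9*(8621 + 245/422) = -36 + 9*(3638307/422) = -36 + 32744763/422 = 32729571/422 ≈ 77558.)
(Z + u(-240, -316)) - E = (32729571/422 + (50 - 5*(-240))) - 1*287165 = (32729571/422 + (50 + 1200)) - 287165 = (32729571/422 + 1250) - 287165 = 33257071/422 - 287165 = -87926559/422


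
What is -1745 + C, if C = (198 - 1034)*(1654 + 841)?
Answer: -2087565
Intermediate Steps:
C = -2085820 (C = -836*2495 = -2085820)
-1745 + C = -1745 - 2085820 = -2087565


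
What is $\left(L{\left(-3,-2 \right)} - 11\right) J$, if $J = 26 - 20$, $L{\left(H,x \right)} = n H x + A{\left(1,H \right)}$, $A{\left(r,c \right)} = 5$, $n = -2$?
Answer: $-108$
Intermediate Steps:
$L{\left(H,x \right)} = 5 - 2 H x$ ($L{\left(H,x \right)} = - 2 H x + 5 = 5 - 2 H x$)
$J = 6$ ($J = 26 - 20 = 6$)
$\left(L{\left(-3,-2 \right)} - 11\right) J = \left(\left(5 - \left(-6\right) \left(-2\right)\right) - 11\right) 6 = \left(\left(5 - 12\right) - 11\right) 6 = \left(-7 - 11\right) 6 = \left(-18\right) 6 = -108$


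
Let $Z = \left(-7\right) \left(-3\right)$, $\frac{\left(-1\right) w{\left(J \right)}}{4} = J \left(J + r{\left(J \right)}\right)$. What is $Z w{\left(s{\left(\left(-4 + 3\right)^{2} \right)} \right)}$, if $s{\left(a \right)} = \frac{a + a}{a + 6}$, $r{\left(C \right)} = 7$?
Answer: $- \frac{1224}{7} \approx -174.86$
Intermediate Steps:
$s{\left(a \right)} = \frac{2 a}{6 + a}$
$w{\left(J \right)} = - 4 J \left(7 + J\right)$ ($w{\left(J \right)} = - 4 J \left(J + 7\right) = - 4 J \left(7 + J\right)$)
$Z = 21$
$Z w{\left(s{\left(\left(-4 + 3\right)^{2} \right)} \right)} = 21 \left(- 4 \frac{2 \left(-4 + 3\right)^{2}}{6 + \left(-4 + 3\right)^{2}} \left(7 + \frac{2 \left(-4 + 3\right)^{2}}{6 + \left(-4 + 3\right)^{2}}\right)\right) = 21 \left(- 4 \frac{2 \left(-1\right)^{2}}{6 + \left(-1\right)^{2}} \left(7 + \frac{2 \left(-1\right)^{2}}{6 + \left(-1\right)^{2}}\right)\right) = 21 \left(- 4 \cdot 2 \cdot 1 \frac{1}{6 + 1} \left(7 + 2 \cdot 1 \frac{1}{6 + 1}\right)\right) = 21 \left(- 4 \cdot 2 \cdot 1 \cdot \frac{1}{7} \left(7 + 2 \cdot 1 \cdot \frac{1}{7}\right)\right) = 21 \left(\left(-4\right) \frac{2}{7} \left(7 + \frac{2}{7}\right)\right) = 21 \left(\left(-4\right) \frac{2}{7} \cdot \frac{51}{7}\right) = 21 \left(- \frac{408}{49}\right) = - \frac{1224}{7}$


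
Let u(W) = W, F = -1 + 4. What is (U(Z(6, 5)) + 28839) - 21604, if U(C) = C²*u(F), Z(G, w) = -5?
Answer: 7310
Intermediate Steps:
F = 3
U(C) = 3*C² (U(C) = C²*3 = 3*C²)
(U(Z(6, 5)) + 28839) - 21604 = (3*(-5)² + 28839) - 21604 = (3*25 + 28839) - 21604 = (75 + 28839) - 21604 = 28914 - 21604 = 7310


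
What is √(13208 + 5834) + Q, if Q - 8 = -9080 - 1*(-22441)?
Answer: 13369 + √19042 ≈ 13507.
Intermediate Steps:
Q = 13369 (Q = 8 + (-9080 - 1*(-22441)) = 8 + (-9080 + 22441) = 8 + 13361 = 13369)
√(13208 + 5834) + Q = √(13208 + 5834) + 13369 = √19042 + 13369 = 13369 + √19042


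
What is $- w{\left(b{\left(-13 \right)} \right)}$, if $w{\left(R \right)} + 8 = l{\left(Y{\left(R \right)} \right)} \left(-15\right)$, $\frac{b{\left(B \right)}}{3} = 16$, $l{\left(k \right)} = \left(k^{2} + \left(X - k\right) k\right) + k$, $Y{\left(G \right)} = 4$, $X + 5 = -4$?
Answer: $-472$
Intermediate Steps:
$X = -9$ ($X = -5 - 4 = -9$)
$l{\left(k \right)} = k + k^{2} + k \left(-9 - k\right)$ ($l{\left(k \right)} = \left(k^{2} + \left(-9 - k\right) k\right) + k = \left(k^{2} + k \left(-9 - k\right)\right) + k = k + k^{2} + k \left(-9 - k\right)$)
$b{\left(B \right)} = 48$ ($b{\left(B \right)} = 3 \cdot 16 = 48$)
$w{\left(R \right)} = 472$ ($w{\left(R \right)} = -8 + \left(-8\right) 4 \left(-15\right) = -8 - -480 = -8 + 480 = 472$)
$- w{\left(b{\left(-13 \right)} \right)} = \left(-1\right) 472 = -472$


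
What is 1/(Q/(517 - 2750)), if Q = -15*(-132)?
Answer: -203/180 ≈ -1.1278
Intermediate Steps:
Q = 1980
1/(Q/(517 - 2750)) = 1/(1980/(517 - 2750)) = 1/(1980/(-2233)) = 1/(1980*(-1/2233)) = 1/(-180/203) = -203/180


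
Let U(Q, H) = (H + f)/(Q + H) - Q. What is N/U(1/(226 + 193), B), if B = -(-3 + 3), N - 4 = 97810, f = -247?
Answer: -20492033/21681784 ≈ -0.94513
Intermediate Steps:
N = 97814 (N = 4 + 97810 = 97814)
B = 0 (B = -1*0 = 0)
U(Q, H) = -Q + (-247 + H)/(H + Q) (U(Q, H) = (H - 247)/(Q + H) - Q = (-247 + H)/(H + Q) - Q = -Q + (-247 + H)/(H + Q))
N/U(1/(226 + 193), B) = 97814/(((-247 + 0 - (1/(226 + 193))**2 - 1*0/(226 + 193))/(0 + 1/(226 + 193)))) = 97814/(((-247 + 0 - (1/419)**2 - 1*0/419)/(0 + 1/419))) = 97814/(((-247 + 0 - (1/419)**2 - 1*0*1/419)/(0 + 1/419))) = 97814/(((-247 + 0 - 1*1/175561 + 0)/(1/419))) = 97814/((419*(-247 + 0 - 1/175561 + 0))) = 97814/((419*(-43363568/175561))) = 97814/(-43363568/419) = 97814*(-419/43363568) = -20492033/21681784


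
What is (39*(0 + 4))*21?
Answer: 3276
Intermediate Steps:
(39*(0 + 4))*21 = (39*4)*21 = 156*21 = 3276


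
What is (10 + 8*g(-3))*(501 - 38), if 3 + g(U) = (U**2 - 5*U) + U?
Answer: 71302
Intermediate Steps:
g(U) = -3 + U**2 - 4*U (g(U) = -3 + ((U**2 - 5*U) + U) = -3 + (U**2 - 4*U) = -3 + U**2 - 4*U)
(10 + 8*g(-3))*(501 - 38) = (10 + 8*(-3 + (-3)**2 - 4*(-3)))*(501 - 38) = (10 + 8*(-3 + 9 + 12))*463 = (10 + 8*18)*463 = (10 + 144)*463 = 154*463 = 71302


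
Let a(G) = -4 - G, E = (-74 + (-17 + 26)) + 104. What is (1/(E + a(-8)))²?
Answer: 1/1849 ≈ 0.00054083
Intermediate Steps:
E = 39 (E = (-74 + 9) + 104 = -65 + 104 = 39)
(1/(E + a(-8)))² = (1/(39 + (-4 - 1*(-8))))² = (1/(39 + (-4 + 8)))² = (1/(39 + 4))² = (1/43)² = 1/1849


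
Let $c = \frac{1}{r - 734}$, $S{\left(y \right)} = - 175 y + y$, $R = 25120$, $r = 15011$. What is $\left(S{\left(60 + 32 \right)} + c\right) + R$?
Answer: $\frac{130092025}{14277} \approx 9112.0$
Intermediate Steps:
$S{\left(y \right)} = - 174 y$
$c = \frac{1}{14277}$ ($c = \frac{1}{15011 - 734} = \frac{1}{14277} \approx 7.0043 \cdot 10^{-5}$)
$\left(S{\left(60 + 32 \right)} + c\right) + R = \left(- 174 \left(60 + 32\right) + \frac{1}{14277}\right) + 25120 = \left(\left(-174\right) 92 + \frac{1}{14277}\right) + 25120 = \left(-16008 + \frac{1}{14277}\right) + 25120 = - \frac{228546215}{14277} + 25120 = \frac{130092025}{14277}$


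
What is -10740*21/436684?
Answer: -56385/109171 ≈ -0.51648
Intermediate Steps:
-10740*21/436684 = -225540*1/436684 = -56385/109171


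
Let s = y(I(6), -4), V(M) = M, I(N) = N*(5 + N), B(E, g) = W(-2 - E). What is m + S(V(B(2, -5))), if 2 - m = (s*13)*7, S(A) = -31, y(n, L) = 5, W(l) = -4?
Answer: -484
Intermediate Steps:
B(E, g) = -4
s = 5
m = -453 (m = 2 - 5*13*7 = 2 - 65*7 = 2 - 1*455 = 2 - 455 = -453)
m + S(V(B(2, -5))) = -453 - 31 = -484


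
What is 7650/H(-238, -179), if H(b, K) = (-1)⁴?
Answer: 7650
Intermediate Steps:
H(b, K) = 1
7650/H(-238, -179) = 7650/1 = 7650*1 = 7650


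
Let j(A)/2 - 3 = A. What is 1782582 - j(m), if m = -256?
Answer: 1783088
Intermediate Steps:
j(A) = 6 + 2*A
1782582 - j(m) = 1782582 - (6 + 2*(-256)) = 1782582 - (6 - 512) = 1782582 - 1*(-506) = 1782582 + 506 = 1783088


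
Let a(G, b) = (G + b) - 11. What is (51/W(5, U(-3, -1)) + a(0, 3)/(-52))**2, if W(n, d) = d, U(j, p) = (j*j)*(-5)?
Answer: 36481/38025 ≈ 0.95940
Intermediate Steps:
a(G, b) = -11 + G + b
U(j, p) = -5*j**2 (U(j, p) = j**2*(-5) = -5*j**2)
(51/W(5, U(-3, -1)) + a(0, 3)/(-52))**2 = (51/((-5*(-3)**2)) + (-11 + 0 + 3)/(-52))**2 = (51/((-5*9)) - 8*(-1/52))**2 = (51/(-45) + 2/13)**2 = (51*(-1/45) + 2/13)**2 = (-17/15 + 2/13)**2 = (-191/195)**2 = 36481/38025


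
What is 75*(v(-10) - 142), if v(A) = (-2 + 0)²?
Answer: -10350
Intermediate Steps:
v(A) = 4 (v(A) = (-2)² = 4)
75*(v(-10) - 142) = 75*(4 - 142) = 75*(-138) = -10350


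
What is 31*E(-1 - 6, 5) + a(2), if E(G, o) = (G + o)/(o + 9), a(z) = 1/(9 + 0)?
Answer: -272/63 ≈ -4.3175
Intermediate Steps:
a(z) = ⅑ (a(z) = 1/9 = ⅑)
E(G, o) = (G + o)/(9 + o)
31*E(-1 - 6, 5) + a(2) = 31*(((-1 - 6) + 5)/(9 + 5)) + ⅑ = 31*((-7 + 5)/14) + ⅑ = 31*((1/14)*(-2)) + ⅑ = 31*(-⅐) + ⅑ = -31/7 + ⅑ = -272/63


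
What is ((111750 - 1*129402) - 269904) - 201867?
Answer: -489423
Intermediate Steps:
((111750 - 1*129402) - 269904) - 201867 = ((111750 - 129402) - 269904) - 201867 = (-17652 - 269904) - 201867 = -287556 - 201867 = -489423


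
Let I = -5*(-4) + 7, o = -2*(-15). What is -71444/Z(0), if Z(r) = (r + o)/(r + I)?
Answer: -321498/5 ≈ -64300.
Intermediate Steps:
o = 30 (o = -1*(-30) = 30)
I = 27 (I = 20 + 7 = 27)
Z(r) = (30 + r)/(27 + r) (Z(r) = (r + 30)/(r + 27) = (30 + r)/(27 + r))
-71444/Z(0) = -71444*(27 + 0)/(30 + 0) = -71444/(30/27) = -71444/((1/27)*30) = -71444/10/9 = -71444*9/10 = -321498/5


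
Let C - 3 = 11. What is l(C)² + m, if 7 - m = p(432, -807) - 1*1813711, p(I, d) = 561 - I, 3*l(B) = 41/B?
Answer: 3199172677/1764 ≈ 1.8136e+6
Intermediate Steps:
C = 14 (C = 3 + 11 = 14)
l(B) = 41/(3*B) (l(B) = (41/B)/3 = 41/(3*B))
m = 1813589 (m = 7 - ((561 - 1*432) - 1*1813711) = 7 - ((561 - 432) - 1813711) = 7 - (129 - 1813711) = 7 - 1*(-1813582) = 7 + 1813582 = 1813589)
l(C)² + m = ((41/3)/14)² + 1813589 = ((41/3)*(1/14))² + 1813589 = (41/42)² + 1813589 = 1681/1764 + 1813589 = 3199172677/1764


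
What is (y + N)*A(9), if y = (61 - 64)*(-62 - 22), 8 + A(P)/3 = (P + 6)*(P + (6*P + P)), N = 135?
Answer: 1244592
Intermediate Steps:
A(P) = -24 + 24*P*(6 + P) (A(P) = -24 + 3*((P + 6)*(P + (6*P + P))) = -24 + 3*((6 + P)*(P + 7*P)) = -24 + 3*((6 + P)*(8*P)) = -24 + 3*(8*P*(6 + P)) = -24 + 24*P*(6 + P))
y = 252 (y = -3*(-84) = 252)
(y + N)*A(9) = (252 + 135)*(-24 + 24*9**2 + 144*9) = 387*(-24 + 24*81 + 1296) = 387*(-24 + 1944 + 1296) = 387*3216 = 1244592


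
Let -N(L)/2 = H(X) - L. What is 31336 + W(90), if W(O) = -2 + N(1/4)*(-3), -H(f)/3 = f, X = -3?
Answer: 62773/2 ≈ 31387.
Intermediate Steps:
H(f) = -3*f
N(L) = -18 + 2*L (N(L) = -2*(-3*(-3) - L) = -2*(9 - L) = -18 + 2*L)
W(O) = 101/2 (W(O) = -2 + (-18 + 2/4)*(-3) = -2 + (-18 + 2*(¼))*(-3) = -2 + (-18 + ½)*(-3) = -2 - 35/2*(-3) = -2 + 105/2 = 101/2)
31336 + W(90) = 31336 + 101/2 = 62773/2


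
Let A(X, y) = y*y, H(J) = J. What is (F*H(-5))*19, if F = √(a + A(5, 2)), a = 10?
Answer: -95*√14 ≈ -355.46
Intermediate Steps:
A(X, y) = y²
F = √14 (F = √(10 + 2²) = √(10 + 4) = √14 ≈ 3.7417)
(F*H(-5))*19 = (√14*(-5))*19 = -5*√14*19 = -95*√14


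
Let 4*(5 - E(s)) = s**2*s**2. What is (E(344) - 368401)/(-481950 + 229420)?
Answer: 350122062/25253 ≈ 13865.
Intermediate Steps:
E(s) = 5 - s**4/4 (E(s) = 5 - s**2*s**2/4 = 5 - s**4/4)
(E(344) - 368401)/(-481950 + 229420) = ((5 - 1/4*344**4) - 368401)/(-481950 + 229420) = ((5 - 1/4*14003408896) - 368401)/(-252530) = ((5 - 3500852224) - 368401)*(-1/252530) = (-3500852219 - 368401)*(-1/252530) = -3501220620*(-1/252530) = 350122062/25253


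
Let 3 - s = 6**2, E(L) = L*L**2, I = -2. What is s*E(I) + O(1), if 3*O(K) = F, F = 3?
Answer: 265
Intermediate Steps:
O(K) = 1 (O(K) = (1/3)*3 = 1)
E(L) = L**3
s = -33 (s = 3 - 1*6**2 = 3 - 1*36 = 3 - 36 = -33)
s*E(I) + O(1) = -33*(-2)**3 + 1 = -33*(-8) + 1 = 264 + 1 = 265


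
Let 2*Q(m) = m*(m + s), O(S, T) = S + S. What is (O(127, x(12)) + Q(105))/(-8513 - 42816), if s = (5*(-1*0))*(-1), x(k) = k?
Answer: -11533/102658 ≈ -0.11234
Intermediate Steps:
O(S, T) = 2*S
s = 0 (s = (5*0)*(-1) = 0*(-1) = 0)
Q(m) = m²/2 (Q(m) = (m*(m + 0))/2 = (m*m)/2 = m²/2)
(O(127, x(12)) + Q(105))/(-8513 - 42816) = (2*127 + (½)*105²)/(-8513 - 42816) = (254 + (½)*11025)/(-51329) = (254 + 11025/2)*(-1/51329) = (11533/2)*(-1/51329) = -11533/102658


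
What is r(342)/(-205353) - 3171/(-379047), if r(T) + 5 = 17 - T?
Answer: 86251097/8648715399 ≈ 0.0099727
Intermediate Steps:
r(T) = 12 - T (r(T) = -5 + (17 - T) = 12 - T)
r(342)/(-205353) - 3171/(-379047) = (12 - 1*342)/(-205353) - 3171/(-379047) = (12 - 342)*(-1/205353) - 3171*(-1/379047) = -330*(-1/205353) + 1057/126349 = 110/68451 + 1057/126349 = 86251097/8648715399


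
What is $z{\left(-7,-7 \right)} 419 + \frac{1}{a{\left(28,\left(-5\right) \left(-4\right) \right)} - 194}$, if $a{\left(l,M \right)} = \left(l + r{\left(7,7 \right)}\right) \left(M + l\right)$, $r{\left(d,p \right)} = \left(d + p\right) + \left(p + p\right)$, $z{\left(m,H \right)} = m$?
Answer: $- \frac{7314901}{2494} \approx -2933.0$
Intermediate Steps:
$r{\left(d,p \right)} = d + 3 p$ ($r{\left(d,p \right)} = \left(d + p\right) + 2 p = d + 3 p$)
$a{\left(l,M \right)} = \left(28 + l\right) \left(M + l\right)$ ($a{\left(l,M \right)} = \left(l + \left(7 + 3 \cdot 7\right)\right) \left(M + l\right) = \left(l + \left(7 + 21\right)\right) \left(M + l\right) = \left(l + 28\right) \left(M + l\right) = \left(28 + l\right) \left(M + l\right)$)
$z{\left(-7,-7 \right)} 419 + \frac{1}{a{\left(28,\left(-5\right) \left(-4\right) \right)} - 194} = \left(-7\right) 419 + \frac{1}{\left(28^{2} + 28 \left(\left(-5\right) \left(-4\right)\right) + 28 \cdot 28 + \left(-5\right) \left(-4\right) 28\right) - 194} = -2933 + \frac{1}{\left(784 + 28 \cdot 20 + 784 + 20 \cdot 28\right) - 194} = -2933 + \frac{1}{\left(784 + 560 + 784 + 560\right) - 194} = -2933 + \frac{1}{2688 - 194} = -2933 + \frac{1}{2494} = - \frac{7314901}{2494}$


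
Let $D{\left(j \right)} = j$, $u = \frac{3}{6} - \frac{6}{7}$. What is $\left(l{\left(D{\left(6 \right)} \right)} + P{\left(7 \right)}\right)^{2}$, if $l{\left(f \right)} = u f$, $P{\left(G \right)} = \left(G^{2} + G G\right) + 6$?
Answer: $\frac{508369}{49} \approx 10375.0$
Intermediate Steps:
$P{\left(G \right)} = 6 + 2 G^{2}$ ($P{\left(G \right)} = \left(G^{2} + G^{2}\right) + 6 = 2 G^{2} + 6 = 6 + 2 G^{2}$)
$u = - \frac{5}{14}$ ($u = 3 \cdot \frac{1}{6} - \frac{6}{7} = \frac{1}{2} - \frac{6}{7} = - \frac{5}{14} \approx -0.35714$)
$l{\left(f \right)} = - \frac{5 f}{14}$
$\left(l{\left(D{\left(6 \right)} \right)} + P{\left(7 \right)}\right)^{2} = \left(\left(- \frac{5}{14}\right) 6 + \left(6 + 2 \cdot 7^{2}\right)\right)^{2} = \left(- \frac{15}{7} + \left(6 + 2 \cdot 49\right)\right)^{2} = \left(- \frac{15}{7} + \left(6 + 98\right)\right)^{2} = \left(- \frac{15}{7} + 104\right)^{2} = \left(\frac{713}{7}\right)^{2} = \frac{508369}{49}$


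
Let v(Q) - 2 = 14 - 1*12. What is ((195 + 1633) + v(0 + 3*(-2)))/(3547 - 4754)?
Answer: -1832/1207 ≈ -1.5178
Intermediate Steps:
v(Q) = 4 (v(Q) = 2 + (14 - 1*12) = 2 + (14 - 12) = 2 + 2 = 4)
((195 + 1633) + v(0 + 3*(-2)))/(3547 - 4754) = ((195 + 1633) + 4)/(3547 - 4754) = (1828 + 4)/(-1207) = 1832*(-1/1207) = -1832/1207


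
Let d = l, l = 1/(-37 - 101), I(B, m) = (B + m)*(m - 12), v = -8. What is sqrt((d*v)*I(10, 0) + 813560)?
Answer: 6*sqrt(11954710)/23 ≈ 901.97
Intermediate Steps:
I(B, m) = (-12 + m)*(B + m) (I(B, m) = (B + m)*(-12 + m) = (-12 + m)*(B + m))
l = -1/138 (l = 1/(-138) = -1/138 ≈ -0.0072464)
d = -1/138 ≈ -0.0072464
sqrt((d*v)*I(10, 0) + 813560) = sqrt((-1/138*(-8))*(0**2 - 12*10 - 12*0 + 10*0) + 813560) = sqrt(4*(0 - 120 + 0 + 0)/69 + 813560) = sqrt((4/69)*(-120) + 813560) = sqrt(-160/23 + 813560) = sqrt(18711720/23) = 6*sqrt(11954710)/23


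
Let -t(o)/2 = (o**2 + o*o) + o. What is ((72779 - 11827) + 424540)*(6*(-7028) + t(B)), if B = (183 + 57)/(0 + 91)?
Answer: -3462521889504/169 ≈ -2.0488e+10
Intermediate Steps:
B = 240/91 ≈ 2.6374
t(o) = -4*o**2 - 2*o (t(o) = -2*((o**2 + o*o) + o) = -2*((o**2 + o**2) + o) = -2*(2*o**2 + o) = -2*(o + 2*o**2) = -4*o**2 - 2*o)
((72779 - 11827) + 424540)*(6*(-7028) + t(B)) = ((72779 - 11827) + 424540)*(6*(-7028) - 2*240/91*(1 + 2*(240/91))) = (60952 + 424540)*(-42168 - 2*240/91*(1 + 480/91)) = 485492*(-42168 - 2*240/91*571/91) = 485492*(-42168 - 274080/8281) = 485492*(-349467288/8281) = -3462521889504/169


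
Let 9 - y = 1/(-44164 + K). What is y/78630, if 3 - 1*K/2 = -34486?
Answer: 44665/390224964 ≈ 0.00011446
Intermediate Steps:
K = 68978 (K = 6 - 2*(-34486) = 6 + 68972 = 68978)
y = 223325/24814 (y = 9 - 1/(-44164 + 68978) = 9 - 1/24814 = 223325/24814 ≈ 9.0000)
y/78630 = (223325/24814)/78630 = (223325/24814)*(1/78630) = 44665/390224964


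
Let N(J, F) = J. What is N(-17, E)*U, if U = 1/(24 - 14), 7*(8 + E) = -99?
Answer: -17/10 ≈ -1.7000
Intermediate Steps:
E = -155/7 (E = -8 + (⅐)*(-99) = -8 - 99/7 = -155/7 ≈ -22.143)
U = ⅒ (U = 1/10 = ⅒ ≈ 0.10000)
N(-17, E)*U = -17*⅒ = -17/10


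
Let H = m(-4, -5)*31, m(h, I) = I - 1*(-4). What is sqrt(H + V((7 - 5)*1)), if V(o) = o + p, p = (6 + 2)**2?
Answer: sqrt(35) ≈ 5.9161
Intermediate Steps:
p = 64 (p = 8**2 = 64)
m(h, I) = 4 + I (m(h, I) = I + 4 = 4 + I)
V(o) = 64 + o (V(o) = o + 64 = 64 + o)
H = -31 (H = (4 - 5)*31 = -1*31 = -31)
sqrt(H + V((7 - 5)*1)) = sqrt(-31 + (64 + (7 - 5)*1)) = sqrt(-31 + (64 + 2*1)) = sqrt(-31 + (64 + 2)) = sqrt(-31 + 66) = sqrt(35)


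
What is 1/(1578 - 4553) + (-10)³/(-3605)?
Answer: 84897/306425 ≈ 0.27706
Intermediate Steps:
1/(1578 - 4553) + (-10)³/(-3605) = 1/(-2975) - 1000*(-1/3605) = -1/2975 + 200/721 = 84897/306425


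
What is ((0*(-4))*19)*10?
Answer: 0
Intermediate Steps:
((0*(-4))*19)*10 = (0*19)*10 = 0*10 = 0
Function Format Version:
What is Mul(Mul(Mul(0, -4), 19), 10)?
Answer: 0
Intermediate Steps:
Mul(Mul(Mul(0, -4), 19), 10) = Mul(Mul(0, 19), 10) = Mul(0, 10) = 0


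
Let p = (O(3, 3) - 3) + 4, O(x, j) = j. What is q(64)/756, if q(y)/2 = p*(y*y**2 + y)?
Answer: 524416/189 ≈ 2774.7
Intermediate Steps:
p = 4 (p = (3 - 3) + 4 = 0 + 4 = 4)
q(y) = 8*y + 8*y**3 (q(y) = 2*(4*(y*y**2 + y)) = 2*(4*(y**3 + y)) = 2*(4*(y + y**3)) = 2*(4*y + 4*y**3) = 8*y + 8*y**3)
q(64)/756 = (8*64*(1 + 64**2))/756 = (8*64*(1 + 4096))*(1/756) = (8*64*4097)*(1/756) = 2097664*(1/756) = 524416/189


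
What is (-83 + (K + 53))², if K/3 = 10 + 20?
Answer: 3600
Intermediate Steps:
K = 90 (K = 3*(10 + 20) = 3*30 = 90)
(-83 + (K + 53))² = (-83 + (90 + 53))² = (-83 + 143)² = 60² = 3600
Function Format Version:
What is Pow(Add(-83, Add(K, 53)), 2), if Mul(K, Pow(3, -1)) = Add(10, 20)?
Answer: 3600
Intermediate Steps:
K = 90 (K = Mul(3, Add(10, 20)) = Mul(3, 30) = 90)
Pow(Add(-83, Add(K, 53)), 2) = Pow(Add(-83, Add(90, 53)), 2) = Pow(Add(-83, 143), 2) = Pow(60, 2) = 3600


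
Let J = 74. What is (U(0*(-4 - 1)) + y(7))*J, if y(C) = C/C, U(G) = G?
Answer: 74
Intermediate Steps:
y(C) = 1
(U(0*(-4 - 1)) + y(7))*J = (0*(-4 - 1) + 1)*74 = (0*(-5) + 1)*74 = (0 + 1)*74 = 1*74 = 74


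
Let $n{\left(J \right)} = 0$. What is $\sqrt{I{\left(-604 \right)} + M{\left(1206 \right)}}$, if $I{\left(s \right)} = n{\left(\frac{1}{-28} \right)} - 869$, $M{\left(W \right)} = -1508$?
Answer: $i \sqrt{2377} \approx 48.755 i$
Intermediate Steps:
$I{\left(s \right)} = -869$ ($I{\left(s \right)} = 0 - 869 = -869$)
$\sqrt{I{\left(-604 \right)} + M{\left(1206 \right)}} = \sqrt{-869 - 1508} = \sqrt{-2377} = i \sqrt{2377}$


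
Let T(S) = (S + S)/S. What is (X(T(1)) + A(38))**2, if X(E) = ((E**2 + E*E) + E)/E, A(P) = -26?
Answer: 441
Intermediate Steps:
T(S) = 2 (T(S) = (2*S)/S = 2)
X(E) = (E + 2*E**2)/E (X(E) = ((E**2 + E**2) + E)/E = (2*E**2 + E)/E = (E + 2*E**2)/E)
(X(T(1)) + A(38))**2 = ((1 + 2*2) - 26)**2 = ((1 + 4) - 26)**2 = (5 - 26)**2 = (-21)**2 = 441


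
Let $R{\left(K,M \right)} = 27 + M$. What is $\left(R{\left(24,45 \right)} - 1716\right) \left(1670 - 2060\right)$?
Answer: $641160$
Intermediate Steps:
$\left(R{\left(24,45 \right)} - 1716\right) \left(1670 - 2060\right) = \left(\left(27 + 45\right) - 1716\right) \left(1670 - 2060\right) = \left(72 - 1716\right) \left(-390\right) = \left(-1644\right) \left(-390\right) = 641160$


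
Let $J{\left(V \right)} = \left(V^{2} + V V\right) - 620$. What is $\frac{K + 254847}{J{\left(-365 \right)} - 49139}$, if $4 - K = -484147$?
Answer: $\frac{738998}{216691} \approx 3.4104$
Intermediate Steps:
$K = 484151$ ($K = 4 - -484147 = 4 + 484147 = 484151$)
$J{\left(V \right)} = -620 + 2 V^{2}$ ($J{\left(V \right)} = \left(V^{2} + V^{2}\right) - 620 = 2 V^{2} - 620 = -620 + 2 V^{2}$)
$\frac{K + 254847}{J{\left(-365 \right)} - 49139} = \frac{484151 + 254847}{\left(-620 + 2 \left(-365\right)^{2}\right) - 49139} = \frac{738998}{\left(-620 + 2 \cdot 133225\right) - 49139} = \frac{738998}{\left(-620 + 266450\right) - 49139} = \frac{738998}{265830 - 49139} = \frac{738998}{216691}$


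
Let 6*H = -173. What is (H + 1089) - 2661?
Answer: -9605/6 ≈ -1600.8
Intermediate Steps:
H = -173/6 (H = (⅙)*(-173) = -173/6 ≈ -28.833)
(H + 1089) - 2661 = (-173/6 + 1089) - 2661 = 6361/6 - 2661 = -9605/6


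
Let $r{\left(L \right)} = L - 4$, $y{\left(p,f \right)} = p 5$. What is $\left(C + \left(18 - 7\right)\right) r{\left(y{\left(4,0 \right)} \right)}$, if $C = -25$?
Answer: $-224$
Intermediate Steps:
$y{\left(p,f \right)} = 5 p$
$r{\left(L \right)} = -4 + L$
$\left(C + \left(18 - 7\right)\right) r{\left(y{\left(4,0 \right)} \right)} = \left(-25 + \left(18 - 7\right)\right) \left(-4 + 5 \cdot 4\right) = \left(-25 + \left(18 - 7\right)\right) \left(-4 + 20\right) = \left(-25 + 11\right) 16 = \left(-14\right) 16 = -224$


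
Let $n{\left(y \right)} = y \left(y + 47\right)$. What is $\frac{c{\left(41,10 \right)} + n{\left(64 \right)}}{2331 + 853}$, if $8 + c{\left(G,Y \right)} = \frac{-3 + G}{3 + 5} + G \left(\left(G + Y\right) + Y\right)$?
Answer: $\frac{193}{64} \approx 3.0156$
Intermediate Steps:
$n{\left(y \right)} = y \left(47 + y\right)$
$c{\left(G,Y \right)} = - \frac{67}{8} + \frac{G}{8} + G \left(G + 2 Y\right)$ ($c{\left(G,Y \right)} = -8 + \left(\frac{-3 + G}{3 + 5} + G \left(\left(G + Y\right) + Y\right)\right) = -8 + \left(\frac{-3 + G}{8} + G \left(G + 2 Y\right)\right) = -8 + \left(\left(-3 + G\right) \frac{1}{8} + G \left(G + 2 Y\right)\right) = -8 + \left(\left(- \frac{3}{8} + \frac{G}{8}\right) + G \left(G + 2 Y\right)\right) = -8 + \left(- \frac{3}{8} + \frac{G}{8} + G \left(G + 2 Y\right)\right) = - \frac{67}{8} + \frac{G}{8} + G \left(G + 2 Y\right)$)
$\frac{c{\left(41,10 \right)} + n{\left(64 \right)}}{2331 + 853} = \frac{\left(- \frac{67}{8} + 41^{2} + \frac{1}{8} \cdot 41 + 2 \cdot 41 \cdot 10\right) + 64 \left(47 + 64\right)}{2331 + 853} = \frac{\left(- \frac{67}{8} + 1681 + \frac{41}{8} + 820\right) + 64 \cdot 111}{3184} = \left(\frac{9991}{4} + 7104\right) \frac{1}{3184} = \frac{38407}{4} \cdot \frac{1}{3184} = \frac{193}{64}$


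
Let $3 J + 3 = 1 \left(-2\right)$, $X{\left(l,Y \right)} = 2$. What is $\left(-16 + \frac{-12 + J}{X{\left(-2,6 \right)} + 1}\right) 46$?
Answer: $- \frac{8510}{9} \approx -945.56$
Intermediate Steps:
$J = - \frac{5}{3}$ ($J = -1 + \frac{1 \left(-2\right)}{3} = -1 + \frac{1}{3} \left(-2\right) = -1 - \frac{2}{3} = - \frac{5}{3} \approx -1.6667$)
$\left(-16 + \frac{-12 + J}{X{\left(-2,6 \right)} + 1}\right) 46 = \left(-16 + \frac{-12 - \frac{5}{3}}{2 + 1}\right) 46 = \left(-16 - \frac{41}{3 \cdot 3}\right) 46 = \left(-16 - \frac{41}{9}\right) 46 = \left(- \frac{185}{9}\right) 46 = - \frac{8510}{9}$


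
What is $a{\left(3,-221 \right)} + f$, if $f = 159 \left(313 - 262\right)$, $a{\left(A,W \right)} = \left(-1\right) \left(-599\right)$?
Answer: $8708$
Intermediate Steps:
$a{\left(A,W \right)} = 599$
$f = 8109$ ($f = 159 \cdot 51 = 8109$)
$a{\left(3,-221 \right)} + f = 599 + 8109 = 8708$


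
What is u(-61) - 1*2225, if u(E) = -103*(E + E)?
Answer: 10341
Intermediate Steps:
u(E) = -206*E
u(-61) - 1*2225 = -206*(-61) - 1*2225 = 12566 - 2225 = 10341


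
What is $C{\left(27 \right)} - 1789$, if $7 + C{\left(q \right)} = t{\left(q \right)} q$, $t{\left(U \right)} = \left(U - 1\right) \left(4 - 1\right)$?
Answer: $310$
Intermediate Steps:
$t{\left(U \right)} = -3 + 3 U$ ($t{\left(U \right)} = \left(-1 + U\right) 3 = -3 + 3 U$)
$C{\left(q \right)} = -7 + q \left(-3 + 3 q\right)$ ($C{\left(q \right)} = -7 + \left(-3 + 3 q\right) q = -7 + q \left(-3 + 3 q\right)$)
$C{\left(27 \right)} - 1789 = \left(-7 + 3 \cdot 27 \left(-1 + 27\right)\right) - 1789 = \left(-7 + 3 \cdot 27 \cdot 26\right) - 1789 = \left(-7 + 2106\right) - 1789 = 2099 - 1789 = 310$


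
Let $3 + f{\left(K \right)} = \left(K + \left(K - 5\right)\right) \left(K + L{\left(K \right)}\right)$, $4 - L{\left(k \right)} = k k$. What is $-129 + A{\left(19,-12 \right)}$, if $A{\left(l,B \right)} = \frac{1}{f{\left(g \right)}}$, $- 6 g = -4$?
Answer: $- \frac{64398}{499} \approx -129.05$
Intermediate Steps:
$L{\left(k \right)} = 4 - k^{2}$ ($L{\left(k \right)} = 4 - k k = 4 - k^{2}$)
$g = \frac{2}{3}$ ($g = \left(- \frac{1}{6}\right) \left(-4\right) = \frac{2}{3} \approx 0.66667$)
$f{\left(K \right)} = -3 + \left(-5 + 2 K\right) \left(4 + K - K^{2}\right)$ ($f{\left(K \right)} = -3 + \left(K + \left(K - 5\right)\right) \left(K - \left(-4 + K^{2}\right)\right) = -3 + \left(K + \left(K - 5\right)\right) \left(4 + K - K^{2}\right) = -3 + \left(K + \left(-5 + K\right)\right) \left(4 + K - K^{2}\right) = -3 + \left(-5 + 2 K\right) \left(4 + K - K^{2}\right)$)
$A{\left(l,B \right)} = - \frac{27}{499}$ ($A{\left(l,B \right)} = \frac{1}{-23 - 2 \left(\frac{2}{3}\right)^{3} + 3 \cdot \frac{2}{3} + 7 \left(\frac{2}{3}\right)^{2}} = \frac{1}{-23 - \frac{16}{27} + 2 + 7 \cdot \frac{4}{9}} = \frac{1}{-23 - \frac{16}{27} + 2 + \frac{28}{9}} = \frac{1}{- \frac{499}{27}} = - \frac{27}{499}$)
$-129 + A{\left(19,-12 \right)} = -129 - \frac{27}{499} = - \frac{64398}{499}$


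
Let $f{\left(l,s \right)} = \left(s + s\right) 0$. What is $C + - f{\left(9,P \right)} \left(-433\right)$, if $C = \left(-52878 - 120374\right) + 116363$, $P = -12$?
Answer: $-56889$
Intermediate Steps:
$f{\left(l,s \right)} = 0$ ($f{\left(l,s \right)} = 2 s 0 = 0$)
$C = -56889$ ($C = -173252 + 116363 = -56889$)
$C + - f{\left(9,P \right)} \left(-433\right) = -56889 + \left(-1\right) 0 \left(-433\right) = -56889 + 0 \left(-433\right) = -56889 + 0 = -56889$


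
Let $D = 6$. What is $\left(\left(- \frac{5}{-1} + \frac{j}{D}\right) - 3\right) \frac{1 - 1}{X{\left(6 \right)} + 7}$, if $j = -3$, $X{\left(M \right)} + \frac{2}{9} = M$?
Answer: $0$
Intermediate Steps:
$X{\left(M \right)} = - \frac{2}{9} + M$
$\left(\left(- \frac{5}{-1} + \frac{j}{D}\right) - 3\right) \frac{1 - 1}{X{\left(6 \right)} + 7} = \left(\left(- \frac{5}{-1} - \frac{3}{6}\right) - 3\right) \frac{1 - 1}{\left(- \frac{2}{9} + 6\right) + 7} = \left(\left(\left(-5\right) \left(-1\right) - \frac{1}{2}\right) - 3\right) \frac{0}{\frac{52}{9} + 7} = \left(\left(5 - \frac{1}{2}\right) - 3\right) \frac{0}{\frac{115}{9}} = \left(\frac{9}{2} - 3\right) 0 \cdot \frac{9}{115} = \frac{3}{2} \cdot 0 = 0$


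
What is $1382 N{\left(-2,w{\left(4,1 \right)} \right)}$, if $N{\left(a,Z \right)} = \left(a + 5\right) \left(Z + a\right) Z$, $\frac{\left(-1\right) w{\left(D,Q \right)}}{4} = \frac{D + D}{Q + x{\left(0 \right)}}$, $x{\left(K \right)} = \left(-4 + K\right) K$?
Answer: $4510848$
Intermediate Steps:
$x{\left(K \right)} = K \left(-4 + K\right)$
$w{\left(D,Q \right)} = - \frac{8 D}{Q}$ ($w{\left(D,Q \right)} = - 4 \frac{D + D}{Q + 0 \left(-4 + 0\right)} = - 4 \frac{2 D}{Q + 0 \left(-4\right)} = - 4 \frac{2 D}{Q + 0} = - 4 \frac{2 D}{Q} = - \frac{8 D}{Q}$)
$N{\left(a,Z \right)} = Z \left(5 + a\right) \left(Z + a\right)$ ($N{\left(a,Z \right)} = \left(5 + a\right) \left(Z + a\right) Z = Z \left(5 + a\right) \left(Z + a\right)$)
$1382 N{\left(-2,w{\left(4,1 \right)} \right)} = 1382 \left(-8\right) 4 \cdot 1^{-1} \left(\left(-2\right)^{2} + 5 \left(\left(-8\right) 4 \cdot 1^{-1}\right) + 5 \left(-2\right) + \left(-8\right) 4 \cdot 1^{-1} \left(-2\right)\right) = 1382 \left(-8\right) 4 \cdot 1 \left(4 + 5 \left(\left(-8\right) 4 \cdot 1\right) - 10 + \left(-8\right) 4 \cdot 1 \left(-2\right)\right) = 1382 \left(- 32 \left(4 + 5 \left(-32\right) - 10 - -64\right)\right) = 1382 \left(- 32 \left(4 - 160 - 10 + 64\right)\right) = 1382 \left(\left(-32\right) \left(-102\right)\right) = 1382 \cdot 3264 = 4510848$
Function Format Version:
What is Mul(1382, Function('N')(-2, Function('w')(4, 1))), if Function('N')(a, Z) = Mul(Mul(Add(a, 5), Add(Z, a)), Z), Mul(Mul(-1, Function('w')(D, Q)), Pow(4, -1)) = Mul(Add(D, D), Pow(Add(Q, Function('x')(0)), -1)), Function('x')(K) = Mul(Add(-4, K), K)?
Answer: 4510848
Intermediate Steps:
Function('x')(K) = Mul(K, Add(-4, K))
Function('w')(D, Q) = Mul(-8, D, Pow(Q, -1)) (Function('w')(D, Q) = Mul(-4, Mul(Add(D, D), Pow(Add(Q, Mul(0, Add(-4, 0))), -1))) = Mul(-4, Mul(Mul(2, D), Pow(Add(Q, Mul(0, -4)), -1))) = Mul(-4, Mul(Mul(2, D), Pow(Add(Q, 0), -1))) = Mul(-4, Mul(Mul(2, D), Pow(Q, -1))) = Mul(-4, Mul(2, D, Pow(Q, -1))) = Mul(-8, D, Pow(Q, -1)))
Function('N')(a, Z) = Mul(Z, Add(5, a), Add(Z, a)) (Function('N')(a, Z) = Mul(Mul(Add(5, a), Add(Z, a)), Z) = Mul(Z, Add(5, a), Add(Z, a)))
Mul(1382, Function('N')(-2, Function('w')(4, 1))) = Mul(1382, Mul(Mul(-8, 4, Pow(1, -1)), Add(Pow(-2, 2), Mul(5, Mul(-8, 4, Pow(1, -1))), Mul(5, -2), Mul(Mul(-8, 4, Pow(1, -1)), -2)))) = Mul(1382, Mul(Mul(-8, 4, 1), Add(4, Mul(5, Mul(-8, 4, 1)), -10, Mul(Mul(-8, 4, 1), -2)))) = Mul(1382, Mul(-32, Add(4, Mul(5, -32), -10, Mul(-32, -2)))) = Mul(1382, Mul(-32, Add(4, -160, -10, 64))) = Mul(1382, Mul(-32, -102)) = Mul(1382, 3264) = 4510848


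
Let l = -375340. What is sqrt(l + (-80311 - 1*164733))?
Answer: 4*I*sqrt(38774) ≈ 787.64*I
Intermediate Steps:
sqrt(l + (-80311 - 1*164733)) = sqrt(-375340 + (-80311 - 1*164733)) = sqrt(-375340 + (-80311 - 164733)) = sqrt(-375340 - 245044) = sqrt(-620384) = 4*I*sqrt(38774)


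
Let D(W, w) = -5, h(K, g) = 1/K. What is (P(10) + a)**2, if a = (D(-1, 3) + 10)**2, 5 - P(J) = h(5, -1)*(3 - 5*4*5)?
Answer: 61009/25 ≈ 2440.4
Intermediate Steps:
P(J) = 122/5 (P(J) = 5 - (3 - 5*4*5)/5 = 5 - (3 - 20*5)/5 = 5 - (3 - 100)/5 = 5 - (-97)/5 = 5 - 1*(-97/5) = 5 + 97/5 = 122/5)
a = 25 (a = (-5 + 10)**2 = 5**2 = 25)
(P(10) + a)**2 = (122/5 + 25)**2 = (247/5)**2 = 61009/25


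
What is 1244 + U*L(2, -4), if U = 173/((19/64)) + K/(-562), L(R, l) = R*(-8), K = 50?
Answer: -43130396/5339 ≈ -8078.4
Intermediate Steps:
L(R, l) = -8*R
U = 3110757/5339 (U = 173/((19/64)) + 50/(-562) = 173/((19*(1/64))) + 50*(-1/562) = 173/(19/64) - 25/281 = 173*(64/19) - 25/281 = 11072/19 - 25/281 = 3110757/5339 ≈ 582.65)
1244 + U*L(2, -4) = 1244 + 3110757*(-8*2)/5339 = 1244 + (3110757/5339)*(-16) = 1244 - 49772112/5339 = -43130396/5339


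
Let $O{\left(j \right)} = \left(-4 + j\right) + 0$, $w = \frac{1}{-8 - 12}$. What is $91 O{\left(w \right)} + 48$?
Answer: $- \frac{6411}{20} \approx -320.55$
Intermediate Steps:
$w = - \frac{1}{20}$ ($w = \frac{1}{-20} = - \frac{1}{20} \approx -0.05$)
$O{\left(j \right)} = -4 + j$
$91 O{\left(w \right)} + 48 = 91 \left(-4 - \frac{1}{20}\right) + 48 = 91 \left(- \frac{81}{20}\right) + 48 = - \frac{7371}{20} + 48 = - \frac{6411}{20}$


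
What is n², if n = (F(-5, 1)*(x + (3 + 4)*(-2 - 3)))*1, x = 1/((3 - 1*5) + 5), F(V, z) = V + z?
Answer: 173056/9 ≈ 19228.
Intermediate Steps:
x = ⅓ (x = 1/((3 - 5) + 5) = 1/(-2 + 5) = 1/3 = ⅓ ≈ 0.33333)
n = 416/3 (n = ((-5 + 1)*(⅓ + (3 + 4)*(-2 - 3)))*1 = -4*(⅓ + 7*(-5))*1 = -4*(⅓ - 35)*1 = -4*(-104/3)*1 = (416/3)*1 = 416/3 ≈ 138.67)
n² = (416/3)² = 173056/9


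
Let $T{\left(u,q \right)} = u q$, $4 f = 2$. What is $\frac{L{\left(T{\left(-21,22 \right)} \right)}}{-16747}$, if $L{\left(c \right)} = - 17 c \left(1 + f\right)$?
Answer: $- \frac{11781}{16747} \approx -0.70347$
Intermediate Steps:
$f = \frac{1}{2}$ ($f = \frac{1}{4} \cdot 2 = \frac{1}{2} \approx 0.5$)
$T{\left(u,q \right)} = q u$
$L{\left(c \right)} = - \frac{51 c}{2}$ ($L{\left(c \right)} = - 17 c \left(1 + \frac{1}{2}\right) = - 17 c \frac{3}{2} = - 17 \frac{3 c}{2} = - \frac{51 c}{2}$)
$\frac{L{\left(T{\left(-21,22 \right)} \right)}}{-16747} = \frac{\left(- \frac{51}{2}\right) 22 \left(-21\right)}{-16747} = \left(- \frac{51}{2}\right) \left(-462\right) \left(- \frac{1}{16747}\right) = 11781 \left(- \frac{1}{16747}\right) = - \frac{11781}{16747}$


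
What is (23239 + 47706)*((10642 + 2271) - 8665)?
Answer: 301374360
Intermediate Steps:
(23239 + 47706)*((10642 + 2271) - 8665) = 70945*(12913 - 8665) = 70945*4248 = 301374360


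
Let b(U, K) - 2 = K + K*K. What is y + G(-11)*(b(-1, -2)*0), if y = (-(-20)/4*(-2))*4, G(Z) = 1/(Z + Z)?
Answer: -40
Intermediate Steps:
b(U, K) = 2 + K + K**2 (b(U, K) = 2 + (K + K*K) = 2 + (K + K**2) = 2 + K + K**2)
G(Z) = 1/(2*Z)
y = -40 (y = (-(-20)/4*(-2))*4 = (-4*(-5/4)*(-2))*4 = (5*(-2))*4 = -10*4 = -40)
y + G(-11)*(b(-1, -2)*0) = -40 + ((1/2)/(-11))*((2 - 2 + (-2)**2)*0) = -40 + ((1/2)*(-1/11))*((2 - 2 + 4)*0) = -40 - 2*0/11 = -40 - 1/22*0 = -40 + 0 = -40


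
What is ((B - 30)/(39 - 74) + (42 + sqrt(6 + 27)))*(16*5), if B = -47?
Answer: 3536 + 80*sqrt(33) ≈ 3995.6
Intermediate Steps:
((B - 30)/(39 - 74) + (42 + sqrt(6 + 27)))*(16*5) = ((-47 - 30)/(39 - 74) + (42 + sqrt(6 + 27)))*(16*5) = (-77/(-35) + (42 + sqrt(33)))*80 = (-77*(-1/35) + (42 + sqrt(33)))*80 = (11/5 + (42 + sqrt(33)))*80 = (221/5 + sqrt(33))*80 = 3536 + 80*sqrt(33)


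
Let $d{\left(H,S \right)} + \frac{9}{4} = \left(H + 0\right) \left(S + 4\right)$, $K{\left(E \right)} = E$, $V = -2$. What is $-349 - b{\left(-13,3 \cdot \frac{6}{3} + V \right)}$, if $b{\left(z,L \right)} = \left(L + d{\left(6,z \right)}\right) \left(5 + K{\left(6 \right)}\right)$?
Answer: $\frac{903}{4} \approx 225.75$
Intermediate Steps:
$d{\left(H,S \right)} = - \frac{9}{4} + H \left(4 + S\right)$ ($d{\left(H,S \right)} = - \frac{9}{4} + \left(H + 0\right) \left(S + 4\right) = - \frac{9}{4} + H \left(4 + S\right)$)
$b{\left(z,L \right)} = \frac{957}{4} + 11 L + 66 z$ ($b{\left(z,L \right)} = \left(L + \left(- \frac{9}{4} + 4 \cdot 6 + 6 z\right)\right) \left(5 + 6\right) = \left(L + \left(- \frac{9}{4} + 24 + 6 z\right)\right) 11 = \left(L + \left(\frac{87}{4} + 6 z\right)\right) 11 = \left(\frac{87}{4} + L + 6 z\right) 11 = \frac{957}{4} + 11 L + 66 z$)
$-349 - b{\left(-13,3 \cdot \frac{6}{3} + V \right)} = -349 - \left(\frac{957}{4} + 11 \left(3 \cdot \frac{6}{3} - 2\right) + 66 \left(-13\right)\right) = -349 - \left(\frac{957}{4} + 11 \left(3 \cdot 6 \cdot \frac{1}{3} - 2\right) - 858\right) = -349 - \left(\frac{957}{4} + 11 \left(3 \cdot 2 - 2\right) - 858\right) = -349 - \left(\frac{957}{4} + 11 \left(6 - 2\right) - 858\right) = -349 - \left(\frac{957}{4} + 11 \cdot 4 - 858\right) = -349 - \left(\frac{957}{4} + 44 - 858\right) = -349 - - \frac{2299}{4} = -349 + \frac{2299}{4} = \frac{903}{4}$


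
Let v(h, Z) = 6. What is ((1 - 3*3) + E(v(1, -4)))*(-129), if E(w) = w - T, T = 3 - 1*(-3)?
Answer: 1032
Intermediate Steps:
T = 6 (T = 3 + 3 = 6)
E(w) = -6 + w (E(w) = w - 1*6 = w - 6 = -6 + w)
((1 - 3*3) + E(v(1, -4)))*(-129) = ((1 - 3*3) + (-6 + 6))*(-129) = ((1 - 9) + 0)*(-129) = (-8 + 0)*(-129) = -8*(-129) = 1032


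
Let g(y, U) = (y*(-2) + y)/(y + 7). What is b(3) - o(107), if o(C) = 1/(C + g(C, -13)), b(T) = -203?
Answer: -2454587/12091 ≈ -203.01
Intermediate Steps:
g(y, U) = -y/(7 + y) (g(y, U) = (-2*y + y)/(7 + y) = (-y)/(7 + y) = -y/(7 + y))
o(C) = 1/(C - C/(7 + C))
b(3) - o(107) = -203 - (7 + 107)/(107*(6 + 107)) = -203 - 114/(107*113) = -203 - 1*114/12091 = -203 - 114/12091 = -2454587/12091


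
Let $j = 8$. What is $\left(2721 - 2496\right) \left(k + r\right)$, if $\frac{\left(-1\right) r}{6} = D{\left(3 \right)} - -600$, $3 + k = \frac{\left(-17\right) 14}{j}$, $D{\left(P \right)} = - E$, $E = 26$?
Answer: $- \frac{3129075}{4} \approx -7.8227 \cdot 10^{5}$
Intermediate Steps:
$D{\left(P \right)} = -26$ ($D{\left(P \right)} = \left(-1\right) 26 = -26$)
$k = - \frac{131}{4}$ ($k = -3 + \frac{\left(-17\right) 14}{8} = -3 - \frac{119}{4} = - \frac{131}{4} \approx -32.75$)
$r = -3444$ ($r = - 6 \left(-26 - -600\right) = - 6 \left(-26 + 600\right) = \left(-6\right) 574 = -3444$)
$\left(2721 - 2496\right) \left(k + r\right) = \left(2721 - 2496\right) \left(- \frac{131}{4} - 3444\right) = 225 \left(- \frac{13907}{4}\right) = - \frac{3129075}{4}$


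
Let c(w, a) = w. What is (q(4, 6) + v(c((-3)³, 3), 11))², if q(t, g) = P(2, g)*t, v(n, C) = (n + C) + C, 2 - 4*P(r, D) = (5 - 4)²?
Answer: 16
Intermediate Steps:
P(r, D) = ¼ (P(r, D) = ½ - (5 - 4)²/4 = ½ - ¼*1² = ½ - ¼*1 = ½ - ¼ = ¼)
v(n, C) = n + 2*C (v(n, C) = (C + n) + C = n + 2*C)
q(t, g) = t/4
(q(4, 6) + v(c((-3)³, 3), 11))² = ((¼)*4 + ((-3)³ + 2*11))² = (1 + (-27 + 22))² = (1 - 5)² = (-4)² = 16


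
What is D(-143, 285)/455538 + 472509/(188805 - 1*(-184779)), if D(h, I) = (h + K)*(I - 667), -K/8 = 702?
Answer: 172851240439/28363618032 ≈ 6.0941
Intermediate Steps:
K = -5616 (K = -8*702 = -5616)
D(h, I) = (-5616 + h)*(-667 + I) (D(h, I) = (h - 5616)*(I - 667) = (-5616 + h)*(-667 + I))
D(-143, 285)/455538 + 472509/(188805 - 1*(-184779)) = (3745872 - 5616*285 - 667*(-143) + 285*(-143))/455538 + 472509/(188805 - 1*(-184779)) = (3745872 - 1600560 + 95381 - 40755)*(1/455538) + 472509/(188805 + 184779) = 2199938*(1/455538) + 472509/373584 = 1099969/227769 + 472509*(1/373584) = 1099969/227769 + 157503/124528 = 172851240439/28363618032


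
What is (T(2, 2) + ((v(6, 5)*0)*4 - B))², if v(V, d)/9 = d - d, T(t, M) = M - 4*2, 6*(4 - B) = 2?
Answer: 841/9 ≈ 93.444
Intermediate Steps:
B = 11/3 (B = 4 - ⅙*2 = 4 - ⅓ = 11/3 ≈ 3.6667)
T(t, M) = -8 + M (T(t, M) = M - 8 = -8 + M)
v(V, d) = 0 (v(V, d) = 9*(d - d) = 9*0 = 0)
(T(2, 2) + ((v(6, 5)*0)*4 - B))² = ((-8 + 2) + ((0*0)*4 - 1*11/3))² = (-6 + (0*4 - 11/3))² = (-6 + (0 - 11/3))² = (-6 - 11/3)² = (-29/3)² = 841/9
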